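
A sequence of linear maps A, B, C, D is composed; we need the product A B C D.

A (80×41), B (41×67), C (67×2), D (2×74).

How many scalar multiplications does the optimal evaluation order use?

Adjacent pairs: AB = 80·41·67 = 219760; BC = 41·67·2 = 5494; CD = 67·2·74 = 9916.
Length 3: A..C: k=1: 0+5494+80·41·2=12054; k=2: 219760+0+80·67·2=230480 → min 12054 | B..D: k=2: 0+9916+41·67·74=213194; k=3: 5494+0+41·2·74=11562 → min 11562.
Length 4: A..D: k=1: 0+11562+80·41·74=254282; k=2: 219760+9916+80·67·74=626316; k=3: 12054+0+80·2·74=23894 → min 23894.
Optimal order: ((A (B C)) D) with cost 23894.

23894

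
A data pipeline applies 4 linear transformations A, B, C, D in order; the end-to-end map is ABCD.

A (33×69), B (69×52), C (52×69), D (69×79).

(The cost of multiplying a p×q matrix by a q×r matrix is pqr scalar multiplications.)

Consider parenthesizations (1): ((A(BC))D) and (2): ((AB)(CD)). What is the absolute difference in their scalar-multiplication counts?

Order (1) = ((A(BC))D): (BC): 69×52 by 52×69 → 69×69, cost 69·52·69 = 247572; (A(BC)): 33×69 by 69×69 → 33×69, cost 33·69·69 = 157113; cumulative 404685; ((A(BC))D): 33×69 by 69×79 → 33×79, cost 33·69·79 = 179883; cumulative 584568. Total 584568.
Order (2) = ((AB)(CD)): (AB): 33×69 by 69×52 → 33×52, cost 33·69·52 = 118404; (CD): 52×69 by 69×79 → 52×79, cost 52·69·79 = 283452; ((AB)(CD)): 33×52 by 52×79 → 33×79, cost 33·52·79 = 135564; cumulative 537420. Total 537420.
Difference: |584568 − 537420| = 47148.

47148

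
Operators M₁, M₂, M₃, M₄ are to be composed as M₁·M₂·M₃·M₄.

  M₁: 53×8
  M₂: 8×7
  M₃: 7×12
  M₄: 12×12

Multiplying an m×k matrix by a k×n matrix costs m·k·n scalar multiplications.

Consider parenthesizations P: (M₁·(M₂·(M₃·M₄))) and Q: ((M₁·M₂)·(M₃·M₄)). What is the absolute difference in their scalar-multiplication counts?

1660

Order P = (M₁·(M₂·(M₃·M₄))): (M₃·M₄): 7×12 by 12×12 → 7×12, cost 7·12·12 = 1008; (M₂·(M₃·M₄)): 8×7 by 7×12 → 8×12, cost 8·7·12 = 672; cumulative 1680; (M₁·(M₂·(M₃·M₄))): 53×8 by 8×12 → 53×12, cost 53·8·12 = 5088; cumulative 6768. Total 6768.
Order Q = ((M₁·M₂)·(M₃·M₄)): (M₁·M₂): 53×8 by 8×7 → 53×7, cost 53·8·7 = 2968; (M₃·M₄): 7×12 by 12×12 → 7×12, cost 7·12·12 = 1008; ((M₁·M₂)·(M₃·M₄)): 53×7 by 7×12 → 53×12, cost 53·7·12 = 4452; cumulative 8428. Total 8428.
Difference: |6768 − 8428| = 1660.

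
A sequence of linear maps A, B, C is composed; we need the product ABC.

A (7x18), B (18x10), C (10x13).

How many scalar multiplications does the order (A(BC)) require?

3978

(BC): 18×10 by 10×13 → 18×13, cost 18·10·13 = 2340
(A(BC)): 7×18 by 18×13 → 7×13, cost 7·18·13 = 1638; cumulative 3978
Total: 3978 scalar multiplications.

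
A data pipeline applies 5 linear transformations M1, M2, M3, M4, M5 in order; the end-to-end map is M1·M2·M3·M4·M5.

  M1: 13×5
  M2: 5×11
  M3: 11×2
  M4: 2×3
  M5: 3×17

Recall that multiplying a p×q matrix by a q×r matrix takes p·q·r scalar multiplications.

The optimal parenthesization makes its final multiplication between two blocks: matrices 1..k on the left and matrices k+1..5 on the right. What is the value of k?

Adjacent pairs: M1M2 = 13·5·11 = 715; M2M3 = 5·11·2 = 110; M3M4 = 11·2·3 = 66; M4M5 = 2·3·17 = 102.
Length 3: M1..M3: k=1: 0+110+13·5·2=240; k=2: 715+0+13·11·2=1001 → min 240 | M2..M4: k=2: 0+66+5·11·3=231; k=3: 110+0+5·2·3=140 → min 140 | M3..M5: k=3: 0+102+11·2·17=476; k=4: 66+0+11·3·17=627 → min 476.
Length 4: M1..M4: k=1: 0+140+13·5·3=335; k=2: 715+66+13·11·3=1210; k=3: 240+0+13·2·3=318 → min 318 | M2..M5: k=2: 0+476+5·11·17=1411; k=3: 110+102+5·2·17=382; k=4: 140+0+5·3·17=395 → min 382.
Top-level splits: k=1: (M1..M1)·(M2..M5) → 0+382+13·5·17 = 1487; k=2: (M1..M2)·(M3..M5) → 715+476+13·11·17 = 3622; k=3: (M1..M3)·(M4..M5) → 240+102+13·2·17 = 784; k=4: (M1..M4)·(M5..M5) → 318+0+13·3·17 = 981.
Best split is after M3, i.e. k = 3.

3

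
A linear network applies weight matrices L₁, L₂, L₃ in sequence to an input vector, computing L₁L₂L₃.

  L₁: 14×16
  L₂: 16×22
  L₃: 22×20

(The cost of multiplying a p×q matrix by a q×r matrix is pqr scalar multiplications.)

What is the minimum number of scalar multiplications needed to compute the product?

11088

Order (L₁(L₂L₃)): (L₂L₃): 16×22 by 22×20 → 16×20, cost 16·22·20 = 7040; (L₁(L₂L₃)): 14×16 by 16×20 → 14×20, cost 14·16·20 = 4480; cumulative 11520. Total 11520.
Order ((L₁L₂)L₃): (L₁L₂): 14×16 by 16×22 → 14×22, cost 14·16·22 = 4928; ((L₁L₂)L₃): 14×22 by 22×20 → 14×20, cost 14·22·20 = 6160; cumulative 11088. Total 11088.
Minimum: 11088.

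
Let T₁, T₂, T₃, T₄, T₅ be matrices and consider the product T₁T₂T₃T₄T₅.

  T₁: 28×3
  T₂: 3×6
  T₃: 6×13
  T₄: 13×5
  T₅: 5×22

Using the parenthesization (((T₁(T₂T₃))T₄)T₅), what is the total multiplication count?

6226

(T₂T₃): 3×6 by 6×13 → 3×13, cost 3·6·13 = 234
(T₁(T₂T₃)): 28×3 by 3×13 → 28×13, cost 28·3·13 = 1092; cumulative 1326
((T₁(T₂T₃))T₄): 28×13 by 13×5 → 28×5, cost 28·13·5 = 1820; cumulative 3146
(((T₁(T₂T₃))T₄)T₅): 28×5 by 5×22 → 28×22, cost 28·5·22 = 3080; cumulative 6226
Total: 6226 scalar multiplications.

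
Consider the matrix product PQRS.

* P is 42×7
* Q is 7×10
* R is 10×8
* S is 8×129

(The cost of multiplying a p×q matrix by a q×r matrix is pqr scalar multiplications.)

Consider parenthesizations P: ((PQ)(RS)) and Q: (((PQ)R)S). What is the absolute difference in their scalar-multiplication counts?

17796

Order P = ((PQ)(RS)): (PQ): 42×7 by 7×10 → 42×10, cost 42·7·10 = 2940; (RS): 10×8 by 8×129 → 10×129, cost 10·8·129 = 10320; ((PQ)(RS)): 42×10 by 10×129 → 42×129, cost 42·10·129 = 54180; cumulative 67440. Total 67440.
Order Q = (((PQ)R)S): (PQ): 42×7 by 7×10 → 42×10, cost 42·7·10 = 2940; ((PQ)R): 42×10 by 10×8 → 42×8, cost 42·10·8 = 3360; cumulative 6300; (((PQ)R)S): 42×8 by 8×129 → 42×129, cost 42·8·129 = 43344; cumulative 49644. Total 49644.
Difference: |67440 − 49644| = 17796.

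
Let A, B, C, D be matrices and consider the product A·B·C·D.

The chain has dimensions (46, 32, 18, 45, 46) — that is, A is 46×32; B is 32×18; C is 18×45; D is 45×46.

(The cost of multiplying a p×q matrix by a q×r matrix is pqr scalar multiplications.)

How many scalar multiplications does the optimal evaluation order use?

101844

Adjacent pairs: AB = 46·32·18 = 26496; BC = 32·18·45 = 25920; CD = 18·45·46 = 37260.
Length 3: A..C: k=1: 0+25920+46·32·45=92160; k=2: 26496+0+46·18·45=63756 → min 63756 | B..D: k=2: 0+37260+32·18·46=63756; k=3: 25920+0+32·45·46=92160 → min 63756.
Length 4: A..D: k=1: 0+63756+46·32·46=131468; k=2: 26496+37260+46·18·46=101844; k=3: 63756+0+46·45·46=158976 → min 101844.
Optimal order: ((A·B)·(C·D)) with cost 101844.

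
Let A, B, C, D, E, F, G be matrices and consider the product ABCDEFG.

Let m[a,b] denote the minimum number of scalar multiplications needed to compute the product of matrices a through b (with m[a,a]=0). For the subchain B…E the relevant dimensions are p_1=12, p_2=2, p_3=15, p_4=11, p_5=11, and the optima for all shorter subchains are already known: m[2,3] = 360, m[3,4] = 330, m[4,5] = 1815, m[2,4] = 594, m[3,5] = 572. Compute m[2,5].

m[2,5] = min over k∈[2,4] of m[2,k]+m[k+1,5]+p_{1}·p_k·p_{5}.
k=2: 0 + 572 + 12·2·11 = 836; k=3: 360 + 1815 + 12·15·11 = 4155; k=4: 594 + 0 + 12·11·11 = 2046.
Minimum: 836 at k=2.

836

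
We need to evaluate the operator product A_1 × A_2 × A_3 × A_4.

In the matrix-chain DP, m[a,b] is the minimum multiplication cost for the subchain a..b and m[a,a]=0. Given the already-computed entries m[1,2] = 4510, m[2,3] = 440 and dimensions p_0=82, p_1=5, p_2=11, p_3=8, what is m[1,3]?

3720

m[1,3] = min over k∈[1,2] of m[1,k]+m[k+1,3]+p_{0}·p_k·p_{3}.
k=1: 0 + 440 + 82·5·8 = 3720; k=2: 4510 + 0 + 82·11·8 = 11726.
Minimum: 3720 at k=1.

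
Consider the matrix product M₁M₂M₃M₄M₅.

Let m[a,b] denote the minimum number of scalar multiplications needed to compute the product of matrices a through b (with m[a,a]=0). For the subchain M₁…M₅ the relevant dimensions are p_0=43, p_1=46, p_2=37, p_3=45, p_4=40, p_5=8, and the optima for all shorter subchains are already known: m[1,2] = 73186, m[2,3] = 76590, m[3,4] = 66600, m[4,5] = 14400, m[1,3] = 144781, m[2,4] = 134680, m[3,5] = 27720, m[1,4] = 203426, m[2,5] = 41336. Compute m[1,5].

m[1,5] = min over k∈[1,4] of m[1,k]+m[k+1,5]+p_{0}·p_k·p_{5}.
k=1: 0 + 41336 + 43·46·8 = 57160; k=2: 73186 + 27720 + 43·37·8 = 113634; k=3: 144781 + 14400 + 43·45·8 = 174661; k=4: 203426 + 0 + 43·40·8 = 217186.
Minimum: 57160 at k=1.

57160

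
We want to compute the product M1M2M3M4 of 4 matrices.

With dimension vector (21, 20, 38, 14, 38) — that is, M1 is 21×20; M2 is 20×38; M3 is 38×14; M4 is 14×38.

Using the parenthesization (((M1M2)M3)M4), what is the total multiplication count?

38304

(M1M2): 21×20 by 20×38 → 21×38, cost 21·20·38 = 15960
((M1M2)M3): 21×38 by 38×14 → 21×14, cost 21·38·14 = 11172; cumulative 27132
(((M1M2)M3)M4): 21×14 by 14×38 → 21×38, cost 21·14·38 = 11172; cumulative 38304
Total: 38304 scalar multiplications.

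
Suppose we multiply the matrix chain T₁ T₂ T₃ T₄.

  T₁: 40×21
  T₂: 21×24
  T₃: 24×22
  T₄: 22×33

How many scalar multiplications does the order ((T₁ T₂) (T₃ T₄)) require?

(T₁ T₂): 40×21 by 21×24 → 40×24, cost 40·21·24 = 20160
(T₃ T₄): 24×22 by 22×33 → 24×33, cost 24·22·33 = 17424
((T₁ T₂) (T₃ T₄)): 40×24 by 24×33 → 40×33, cost 40·24·33 = 31680; cumulative 69264
Total: 69264 scalar multiplications.

69264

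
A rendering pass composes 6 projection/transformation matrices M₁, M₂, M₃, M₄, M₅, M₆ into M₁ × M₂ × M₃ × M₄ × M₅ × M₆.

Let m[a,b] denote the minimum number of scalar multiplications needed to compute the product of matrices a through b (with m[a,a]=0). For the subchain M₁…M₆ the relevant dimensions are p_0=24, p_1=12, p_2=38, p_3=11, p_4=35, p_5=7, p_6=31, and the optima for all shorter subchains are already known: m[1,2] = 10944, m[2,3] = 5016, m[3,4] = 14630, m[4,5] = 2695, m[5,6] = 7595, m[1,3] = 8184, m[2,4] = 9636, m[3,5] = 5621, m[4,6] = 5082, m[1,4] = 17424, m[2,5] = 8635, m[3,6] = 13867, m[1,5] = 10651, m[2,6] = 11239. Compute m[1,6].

m[1,6] = min over k∈[1,5] of m[1,k]+m[k+1,6]+p_{0}·p_k·p_{6}.
k=1: 0 + 11239 + 24·12·31 = 20167; k=2: 10944 + 13867 + 24·38·31 = 53083; k=3: 8184 + 5082 + 24·11·31 = 21450; k=4: 17424 + 7595 + 24·35·31 = 51059; k=5: 10651 + 0 + 24·7·31 = 15859.
Minimum: 15859 at k=5.

15859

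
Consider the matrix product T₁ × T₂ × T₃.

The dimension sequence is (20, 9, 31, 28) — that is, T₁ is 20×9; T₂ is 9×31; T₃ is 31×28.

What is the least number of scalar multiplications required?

12852

Order (T₁ × (T₂ × T₃)): (T₂ × T₃): 9×31 by 31×28 → 9×28, cost 9·31·28 = 7812; (T₁ × (T₂ × T₃)): 20×9 by 9×28 → 20×28, cost 20·9·28 = 5040; cumulative 12852. Total 12852.
Order ((T₁ × T₂) × T₃): (T₁ × T₂): 20×9 by 9×31 → 20×31, cost 20·9·31 = 5580; ((T₁ × T₂) × T₃): 20×31 by 31×28 → 20×28, cost 20·31·28 = 17360; cumulative 22940. Total 22940.
Minimum: 12852.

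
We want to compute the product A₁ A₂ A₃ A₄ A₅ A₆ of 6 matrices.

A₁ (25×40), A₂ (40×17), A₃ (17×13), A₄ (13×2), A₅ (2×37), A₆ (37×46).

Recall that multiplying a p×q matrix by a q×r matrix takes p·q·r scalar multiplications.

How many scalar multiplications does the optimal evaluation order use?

Adjacent pairs: A₁A₂ = 25·40·17 = 17000; A₂A₃ = 40·17·13 = 8840; A₃A₄ = 17·13·2 = 442; A₄A₅ = 13·2·37 = 962; A₅A₆ = 2·37·46 = 3404.
Length 3: A₁..A₃: k=1: 0+8840+25·40·13=21840; k=2: 17000+0+25·17·13=22525 → min 21840 | A₂..A₄: k=2: 0+442+40·17·2=1802; k=3: 8840+0+40·13·2=9880 → min 1802 | A₃..A₅: k=3: 0+962+17·13·37=9139; k=4: 442+0+17·2·37=1700 → min 1700 | A₄..A₆: k=4: 0+3404+13·2·46=4600; k=5: 962+0+13·37·46=23088 → min 4600.
Length 4: A₁..A₄: k=1: 0+1802+25·40·2=3802; k=2: 17000+442+25·17·2=18292; k=3: 21840+0+25·13·2=22490 → min 3802 | A₂..A₅: k=2: 0+1700+40·17·37=26860; k=3: 8840+962+40·13·37=29042; k=4: 1802+0+40·2·37=4762 → min 4762 | A₃..A₆: k=3: 0+4600+17·13·46=14766; k=4: 442+3404+17·2·46=5410; k=5: 1700+0+17·37·46=30634 → min 5410.
Length 5: A₁..A₅: k=1: 0+4762+25·40·37=41762; k=2: 17000+1700+25·17·37=34425; k=3: 21840+962+25·13·37=34827; k=4: 3802+0+25·2·37=5652 → min 5652 | A₂..A₆: k=2: 0+5410+40·17·46=36690; k=3: 8840+4600+40·13·46=37360; k=4: 1802+3404+40·2·46=8886; k=5: 4762+0+40·37·46=72842 → min 8886.
Length 6: A₁..A₆: k=1: 0+8886+25·40·46=54886; k=2: 17000+5410+25·17·46=41960; k=3: 21840+4600+25·13·46=41390; k=4: 3802+3404+25·2·46=9506; k=5: 5652+0+25·37·46=48202 → min 9506.
Optimal order: ((A₁ (A₂ (A₃ A₄))) (A₅ A₆)) with cost 9506.

9506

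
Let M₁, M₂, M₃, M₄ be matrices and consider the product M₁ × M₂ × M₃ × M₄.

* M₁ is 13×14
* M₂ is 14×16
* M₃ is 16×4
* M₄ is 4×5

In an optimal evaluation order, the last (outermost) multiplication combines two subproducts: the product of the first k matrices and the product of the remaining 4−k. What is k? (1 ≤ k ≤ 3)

3

Adjacent pairs: M₁M₂ = 13·14·16 = 2912; M₂M₃ = 14·16·4 = 896; M₃M₄ = 16·4·5 = 320.
Length 3: M₁..M₃: k=1: 0+896+13·14·4=1624; k=2: 2912+0+13·16·4=3744 → min 1624 | M₂..M₄: k=2: 0+320+14·16·5=1440; k=3: 896+0+14·4·5=1176 → min 1176.
Top-level splits: k=1: (M₁..M₁)·(M₂..M₄) → 0+1176+13·14·5 = 2086; k=2: (M₁..M₂)·(M₃..M₄) → 2912+320+13·16·5 = 4272; k=3: (M₁..M₃)·(M₄..M₄) → 1624+0+13·4·5 = 1884.
Best split is after M₃, i.e. k = 3.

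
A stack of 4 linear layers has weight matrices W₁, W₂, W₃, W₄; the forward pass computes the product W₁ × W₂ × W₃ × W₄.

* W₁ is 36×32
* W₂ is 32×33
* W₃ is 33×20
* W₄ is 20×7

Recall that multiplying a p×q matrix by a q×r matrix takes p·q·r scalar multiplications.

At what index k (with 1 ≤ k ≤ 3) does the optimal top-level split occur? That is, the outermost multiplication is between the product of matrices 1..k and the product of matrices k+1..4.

1

Adjacent pairs: W₁W₂ = 36·32·33 = 38016; W₂W₃ = 32·33·20 = 21120; W₃W₄ = 33·20·7 = 4620.
Length 3: W₁..W₃: k=1: 0+21120+36·32·20=44160; k=2: 38016+0+36·33·20=61776 → min 44160 | W₂..W₄: k=2: 0+4620+32·33·7=12012; k=3: 21120+0+32·20·7=25600 → min 12012.
Top-level splits: k=1: (W₁..W₁)·(W₂..W₄) → 0+12012+36·32·7 = 20076; k=2: (W₁..W₂)·(W₃..W₄) → 38016+4620+36·33·7 = 50952; k=3: (W₁..W₃)·(W₄..W₄) → 44160+0+36·20·7 = 49200.
Best split is after W₁, i.e. k = 1.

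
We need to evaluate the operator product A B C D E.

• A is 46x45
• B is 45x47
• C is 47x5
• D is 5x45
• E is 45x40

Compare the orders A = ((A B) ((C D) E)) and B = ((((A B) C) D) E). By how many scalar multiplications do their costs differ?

77695

Order A = ((A B) ((C D) E)): (A B): 46×45 by 45×47 → 46×47, cost 46·45·47 = 97290; (C D): 47×5 by 5×45 → 47×45, cost 47·5·45 = 10575; ((C D) E): 47×45 by 45×40 → 47×40, cost 47·45·40 = 84600; cumulative 95175; ((A B) ((C D) E)): 46×47 by 47×40 → 46×40, cost 46·47·40 = 86480; cumulative 278945. Total 278945.
Order B = ((((A B) C) D) E): (A B): 46×45 by 45×47 → 46×47, cost 46·45·47 = 97290; ((A B) C): 46×47 by 47×5 → 46×5, cost 46·47·5 = 10810; cumulative 108100; (((A B) C) D): 46×5 by 5×45 → 46×45, cost 46·5·45 = 10350; cumulative 118450; ((((A B) C) D) E): 46×45 by 45×40 → 46×40, cost 46·45·40 = 82800; cumulative 201250. Total 201250.
Difference: |278945 − 201250| = 77695.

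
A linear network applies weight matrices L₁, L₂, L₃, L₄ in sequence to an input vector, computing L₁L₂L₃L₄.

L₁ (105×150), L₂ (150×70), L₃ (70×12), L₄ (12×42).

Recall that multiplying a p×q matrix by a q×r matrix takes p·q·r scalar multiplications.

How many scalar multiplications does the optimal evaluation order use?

Adjacent pairs: L₁L₂ = 105·150·70 = 1102500; L₂L₃ = 150·70·12 = 126000; L₃L₄ = 70·12·42 = 35280.
Length 3: L₁..L₃: k=1: 0+126000+105·150·12=315000; k=2: 1102500+0+105·70·12=1190700 → min 315000 | L₂..L₄: k=2: 0+35280+150·70·42=476280; k=3: 126000+0+150·12·42=201600 → min 201600.
Length 4: L₁..L₄: k=1: 0+201600+105·150·42=863100; k=2: 1102500+35280+105·70·42=1446480; k=3: 315000+0+105·12·42=367920 → min 367920.
Optimal order: ((L₁(L₂L₃))L₄) with cost 367920.

367920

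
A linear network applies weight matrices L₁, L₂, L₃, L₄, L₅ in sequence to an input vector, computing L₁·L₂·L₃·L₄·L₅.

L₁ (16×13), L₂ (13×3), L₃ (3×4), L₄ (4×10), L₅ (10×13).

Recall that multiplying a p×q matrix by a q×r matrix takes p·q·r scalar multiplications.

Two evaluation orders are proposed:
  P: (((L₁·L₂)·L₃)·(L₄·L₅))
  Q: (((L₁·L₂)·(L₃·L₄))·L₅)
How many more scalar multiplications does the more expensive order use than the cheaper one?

1136

Order P = (((L₁·L₂)·L₃)·(L₄·L₅)): (L₁·L₂): 16×13 by 13×3 → 16×3, cost 16·13·3 = 624; ((L₁·L₂)·L₃): 16×3 by 3×4 → 16×4, cost 16·3·4 = 192; cumulative 816; (L₄·L₅): 4×10 by 10×13 → 4×13, cost 4·10·13 = 520; (((L₁·L₂)·L₃)·(L₄·L₅)): 16×4 by 4×13 → 16×13, cost 16·4·13 = 832; cumulative 2168. Total 2168.
Order Q = (((L₁·L₂)·(L₃·L₄))·L₅): (L₁·L₂): 16×13 by 13×3 → 16×3, cost 16·13·3 = 624; (L₃·L₄): 3×4 by 4×10 → 3×10, cost 3·4·10 = 120; ((L₁·L₂)·(L₃·L₄)): 16×3 by 3×10 → 16×10, cost 16·3·10 = 480; cumulative 1224; (((L₁·L₂)·(L₃·L₄))·L₅): 16×10 by 10×13 → 16×13, cost 16·10·13 = 2080; cumulative 3304. Total 3304.
Difference: |2168 − 3304| = 1136.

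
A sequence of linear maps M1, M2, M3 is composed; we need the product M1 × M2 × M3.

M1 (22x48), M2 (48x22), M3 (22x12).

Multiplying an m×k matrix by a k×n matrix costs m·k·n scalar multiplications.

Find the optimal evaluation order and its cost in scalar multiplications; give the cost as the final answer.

(M1 × (M2 × M3)): cost 25344.
((M1 × M2) × M3): cost 29040.
Optimal: (M1 × (M2 × M3)) with cost 25344.

25344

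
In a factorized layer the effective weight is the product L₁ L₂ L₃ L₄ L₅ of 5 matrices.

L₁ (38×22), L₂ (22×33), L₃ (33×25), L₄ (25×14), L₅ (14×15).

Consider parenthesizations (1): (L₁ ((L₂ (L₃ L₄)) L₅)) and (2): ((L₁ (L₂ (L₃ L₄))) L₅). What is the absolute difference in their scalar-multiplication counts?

2524

Order (1) = (L₁ ((L₂ (L₃ L₄)) L₅)): (L₃ L₄): 33×25 by 25×14 → 33×14, cost 33·25·14 = 11550; (L₂ (L₃ L₄)): 22×33 by 33×14 → 22×14, cost 22·33·14 = 10164; cumulative 21714; ((L₂ (L₃ L₄)) L₅): 22×14 by 14×15 → 22×15, cost 22·14·15 = 4620; cumulative 26334; (L₁ ((L₂ (L₃ L₄)) L₅)): 38×22 by 22×15 → 38×15, cost 38·22·15 = 12540; cumulative 38874. Total 38874.
Order (2) = ((L₁ (L₂ (L₃ L₄))) L₅): (L₃ L₄): 33×25 by 25×14 → 33×14, cost 33·25·14 = 11550; (L₂ (L₃ L₄)): 22×33 by 33×14 → 22×14, cost 22·33·14 = 10164; cumulative 21714; (L₁ (L₂ (L₃ L₄))): 38×22 by 22×14 → 38×14, cost 38·22·14 = 11704; cumulative 33418; ((L₁ (L₂ (L₃ L₄))) L₅): 38×14 by 14×15 → 38×15, cost 38·14·15 = 7980; cumulative 41398. Total 41398.
Difference: |38874 − 41398| = 2524.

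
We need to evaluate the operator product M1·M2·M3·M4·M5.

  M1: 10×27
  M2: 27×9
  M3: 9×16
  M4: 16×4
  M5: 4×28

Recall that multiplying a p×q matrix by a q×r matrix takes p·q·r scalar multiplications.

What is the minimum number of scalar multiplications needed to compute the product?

Adjacent pairs: M1M2 = 10·27·9 = 2430; M2M3 = 27·9·16 = 3888; M3M4 = 9·16·4 = 576; M4M5 = 16·4·28 = 1792.
Length 3: M1..M3: k=1: 0+3888+10·27·16=8208; k=2: 2430+0+10·9·16=3870 → min 3870 | M2..M4: k=2: 0+576+27·9·4=1548; k=3: 3888+0+27·16·4=5616 → min 1548 | M3..M5: k=3: 0+1792+9·16·28=5824; k=4: 576+0+9·4·28=1584 → min 1584.
Length 4: M1..M4: k=1: 0+1548+10·27·4=2628; k=2: 2430+576+10·9·4=3366; k=3: 3870+0+10·16·4=4510 → min 2628 | M2..M5: k=2: 0+1584+27·9·28=8388; k=3: 3888+1792+27·16·28=17776; k=4: 1548+0+27·4·28=4572 → min 4572.
Length 5: M1..M5: k=1: 0+4572+10·27·28=12132; k=2: 2430+1584+10·9·28=6534; k=3: 3870+1792+10·16·28=10142; k=4: 2628+0+10·4·28=3748 → min 3748.
Optimal order: ((M1·(M2·(M3·M4)))·M5) with cost 3748.

3748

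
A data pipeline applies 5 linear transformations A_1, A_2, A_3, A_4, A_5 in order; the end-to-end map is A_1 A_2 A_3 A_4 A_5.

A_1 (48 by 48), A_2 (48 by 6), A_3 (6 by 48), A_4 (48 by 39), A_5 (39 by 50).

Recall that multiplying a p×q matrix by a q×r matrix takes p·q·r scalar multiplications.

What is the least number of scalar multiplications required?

51156

Adjacent pairs: A_1A_2 = 48·48·6 = 13824; A_2A_3 = 48·6·48 = 13824; A_3A_4 = 6·48·39 = 11232; A_4A_5 = 48·39·50 = 93600.
Length 3: A_1..A_3: k=1: 0+13824+48·48·48=124416; k=2: 13824+0+48·6·48=27648 → min 27648 | A_2..A_4: k=2: 0+11232+48·6·39=22464; k=3: 13824+0+48·48·39=103680 → min 22464 | A_3..A_5: k=3: 0+93600+6·48·50=108000; k=4: 11232+0+6·39·50=22932 → min 22932.
Length 4: A_1..A_4: k=1: 0+22464+48·48·39=112320; k=2: 13824+11232+48·6·39=36288; k=3: 27648+0+48·48·39=117504 → min 36288 | A_2..A_5: k=2: 0+22932+48·6·50=37332; k=3: 13824+93600+48·48·50=222624; k=4: 22464+0+48·39·50=116064 → min 37332.
Length 5: A_1..A_5: k=1: 0+37332+48·48·50=152532; k=2: 13824+22932+48·6·50=51156; k=3: 27648+93600+48·48·50=236448; k=4: 36288+0+48·39·50=129888 → min 51156.
Optimal order: ((A_1 A_2) ((A_3 A_4) A_5)) with cost 51156.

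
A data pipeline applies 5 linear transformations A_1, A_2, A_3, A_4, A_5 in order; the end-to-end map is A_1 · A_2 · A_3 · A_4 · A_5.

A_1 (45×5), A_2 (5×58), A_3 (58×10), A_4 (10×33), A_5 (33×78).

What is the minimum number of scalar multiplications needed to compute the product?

34970

Adjacent pairs: A_1A_2 = 45·5·58 = 13050; A_2A_3 = 5·58·10 = 2900; A_3A_4 = 58·10·33 = 19140; A_4A_5 = 10·33·78 = 25740.
Length 3: A_1..A_3: k=1: 0+2900+45·5·10=5150; k=2: 13050+0+45·58·10=39150 → min 5150 | A_2..A_4: k=2: 0+19140+5·58·33=28710; k=3: 2900+0+5·10·33=4550 → min 4550 | A_3..A_5: k=3: 0+25740+58·10·78=70980; k=4: 19140+0+58·33·78=168432 → min 70980.
Length 4: A_1..A_4: k=1: 0+4550+45·5·33=11975; k=2: 13050+19140+45·58·33=118320; k=3: 5150+0+45·10·33=20000 → min 11975 | A_2..A_5: k=2: 0+70980+5·58·78=93600; k=3: 2900+25740+5·10·78=32540; k=4: 4550+0+5·33·78=17420 → min 17420.
Length 5: A_1..A_5: k=1: 0+17420+45·5·78=34970; k=2: 13050+70980+45·58·78=287610; k=3: 5150+25740+45·10·78=65990; k=4: 11975+0+45·33·78=127805 → min 34970.
Optimal order: (A_1 · (((A_2 · A_3) · A_4) · A_5)) with cost 34970.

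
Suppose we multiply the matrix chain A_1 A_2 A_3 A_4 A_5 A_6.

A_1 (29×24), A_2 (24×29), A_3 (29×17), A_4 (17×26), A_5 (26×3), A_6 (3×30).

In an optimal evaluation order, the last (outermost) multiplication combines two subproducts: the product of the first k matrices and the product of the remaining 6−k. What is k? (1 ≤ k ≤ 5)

Adjacent pairs: A_1A_2 = 29·24·29 = 20184; A_2A_3 = 24·29·17 = 11832; A_3A_4 = 29·17·26 = 12818; A_4A_5 = 17·26·3 = 1326; A_5A_6 = 26·3·30 = 2340.
Length 3: A_1..A_3: k=1: 0+11832+29·24·17=23664; k=2: 20184+0+29·29·17=34481 → min 23664 | A_2..A_4: k=2: 0+12818+24·29·26=30914; k=3: 11832+0+24·17·26=22440 → min 22440 | A_3..A_5: k=3: 0+1326+29·17·3=2805; k=4: 12818+0+29·26·3=15080 → min 2805 | A_4..A_6: k=4: 0+2340+17·26·30=15600; k=5: 1326+0+17·3·30=2856 → min 2856.
Length 4: A_1..A_4: k=1: 0+22440+29·24·26=40536; k=2: 20184+12818+29·29·26=54868; k=3: 23664+0+29·17·26=36482 → min 36482 | A_2..A_5: k=2: 0+2805+24·29·3=4893; k=3: 11832+1326+24·17·3=14382; k=4: 22440+0+24·26·3=24312 → min 4893 | A_3..A_6: k=3: 0+2856+29·17·30=17646; k=4: 12818+2340+29·26·30=37778; k=5: 2805+0+29·3·30=5415 → min 5415.
Length 5: A_1..A_5: k=1: 0+4893+29·24·3=6981; k=2: 20184+2805+29·29·3=25512; k=3: 23664+1326+29·17·3=26469; k=4: 36482+0+29·26·3=38744 → min 6981 | A_2..A_6: k=2: 0+5415+24·29·30=26295; k=3: 11832+2856+24·17·30=26928; k=4: 22440+2340+24·26·30=43500; k=5: 4893+0+24·3·30=7053 → min 7053.
Top-level splits: k=1: (A_1..A_1)·(A_2..A_6) → 0+7053+29·24·30 = 27933; k=2: (A_1..A_2)·(A_3..A_6) → 20184+5415+29·29·30 = 50829; k=3: (A_1..A_3)·(A_4..A_6) → 23664+2856+29·17·30 = 41310; k=4: (A_1..A_4)·(A_5..A_6) → 36482+2340+29·26·30 = 61442; k=5: (A_1..A_5)·(A_6..A_6) → 6981+0+29·3·30 = 9591.
Best split is after A_5, i.e. k = 5.

5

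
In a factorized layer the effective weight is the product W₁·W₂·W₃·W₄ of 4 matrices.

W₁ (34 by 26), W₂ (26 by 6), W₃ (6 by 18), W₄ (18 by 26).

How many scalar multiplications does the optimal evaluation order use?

13416

Adjacent pairs: W₁W₂ = 34·26·6 = 5304; W₂W₃ = 26·6·18 = 2808; W₃W₄ = 6·18·26 = 2808.
Length 3: W₁..W₃: k=1: 0+2808+34·26·18=18720; k=2: 5304+0+34·6·18=8976 → min 8976 | W₂..W₄: k=2: 0+2808+26·6·26=6864; k=3: 2808+0+26·18·26=14976 → min 6864.
Length 4: W₁..W₄: k=1: 0+6864+34·26·26=29848; k=2: 5304+2808+34·6·26=13416; k=3: 8976+0+34·18·26=24888 → min 13416.
Optimal order: ((W₁·W₂)·(W₃·W₄)) with cost 13416.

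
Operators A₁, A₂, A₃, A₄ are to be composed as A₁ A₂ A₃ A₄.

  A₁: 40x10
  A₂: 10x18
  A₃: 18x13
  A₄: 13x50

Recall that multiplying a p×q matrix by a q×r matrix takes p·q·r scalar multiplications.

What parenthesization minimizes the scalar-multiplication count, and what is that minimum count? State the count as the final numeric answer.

28840

Adjacent pairs: A₁A₂ = 40·10·18 = 7200; A₂A₃ = 10·18·13 = 2340; A₃A₄ = 18·13·50 = 11700.
Length 3: A₁..A₃: k=1: 0+2340+40·10·13=7540; k=2: 7200+0+40·18·13=16560 → min 7540 | A₂..A₄: k=2: 0+11700+10·18·50=20700; k=3: 2340+0+10·13·50=8840 → min 8840.
Length 4: A₁..A₄: k=1: 0+8840+40·10·50=28840; k=2: 7200+11700+40·18·50=54900; k=3: 7540+0+40·13·50=33540 → min 28840.
Optimal parenthesization: (A₁ ((A₂ A₃) A₄)) with cost 28840.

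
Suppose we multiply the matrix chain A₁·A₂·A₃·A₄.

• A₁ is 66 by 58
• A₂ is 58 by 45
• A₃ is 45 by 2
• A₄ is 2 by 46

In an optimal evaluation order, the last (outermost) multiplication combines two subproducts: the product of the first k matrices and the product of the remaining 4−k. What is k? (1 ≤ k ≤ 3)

Adjacent pairs: A₁A₂ = 66·58·45 = 172260; A₂A₃ = 58·45·2 = 5220; A₃A₄ = 45·2·46 = 4140.
Length 3: A₁..A₃: k=1: 0+5220+66·58·2=12876; k=2: 172260+0+66·45·2=178200 → min 12876 | A₂..A₄: k=2: 0+4140+58·45·46=124200; k=3: 5220+0+58·2·46=10556 → min 10556.
Top-level splits: k=1: (A₁..A₁)·(A₂..A₄) → 0+10556+66·58·46 = 186644; k=2: (A₁..A₂)·(A₃..A₄) → 172260+4140+66·45·46 = 313020; k=3: (A₁..A₃)·(A₄..A₄) → 12876+0+66·2·46 = 18948.
Best split is after A₃, i.e. k = 3.

3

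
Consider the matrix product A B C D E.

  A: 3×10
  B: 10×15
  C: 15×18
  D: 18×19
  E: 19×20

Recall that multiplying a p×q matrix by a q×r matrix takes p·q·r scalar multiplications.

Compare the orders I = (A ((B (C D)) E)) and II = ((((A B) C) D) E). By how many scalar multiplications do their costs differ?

8954

Order I = (A ((B (C D)) E)): (C D): 15×18 by 18×19 → 15×19, cost 15·18·19 = 5130; (B (C D)): 10×15 by 15×19 → 10×19, cost 10·15·19 = 2850; cumulative 7980; ((B (C D)) E): 10×19 by 19×20 → 10×20, cost 10·19·20 = 3800; cumulative 11780; (A ((B (C D)) E)): 3×10 by 10×20 → 3×20, cost 3·10·20 = 600; cumulative 12380. Total 12380.
Order II = ((((A B) C) D) E): (A B): 3×10 by 10×15 → 3×15, cost 3·10·15 = 450; ((A B) C): 3×15 by 15×18 → 3×18, cost 3·15·18 = 810; cumulative 1260; (((A B) C) D): 3×18 by 18×19 → 3×19, cost 3·18·19 = 1026; cumulative 2286; ((((A B) C) D) E): 3×19 by 19×20 → 3×20, cost 3·19·20 = 1140; cumulative 3426. Total 3426.
Difference: |12380 − 3426| = 8954.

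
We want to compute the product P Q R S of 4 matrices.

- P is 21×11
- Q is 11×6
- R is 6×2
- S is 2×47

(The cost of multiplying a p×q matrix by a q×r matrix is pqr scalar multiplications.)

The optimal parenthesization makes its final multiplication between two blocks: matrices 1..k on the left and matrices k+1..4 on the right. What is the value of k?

3

Adjacent pairs: PQ = 21·11·6 = 1386; QR = 11·6·2 = 132; RS = 6·2·47 = 564.
Length 3: P..R: k=1: 0+132+21·11·2=594; k=2: 1386+0+21·6·2=1638 → min 594 | Q..S: k=2: 0+564+11·6·47=3666; k=3: 132+0+11·2·47=1166 → min 1166.
Top-level splits: k=1: (P..P)·(Q..S) → 0+1166+21·11·47 = 12023; k=2: (P..Q)·(R..S) → 1386+564+21·6·47 = 7872; k=3: (P..R)·(S..S) → 594+0+21·2·47 = 2568.
Best split is after R, i.e. k = 3.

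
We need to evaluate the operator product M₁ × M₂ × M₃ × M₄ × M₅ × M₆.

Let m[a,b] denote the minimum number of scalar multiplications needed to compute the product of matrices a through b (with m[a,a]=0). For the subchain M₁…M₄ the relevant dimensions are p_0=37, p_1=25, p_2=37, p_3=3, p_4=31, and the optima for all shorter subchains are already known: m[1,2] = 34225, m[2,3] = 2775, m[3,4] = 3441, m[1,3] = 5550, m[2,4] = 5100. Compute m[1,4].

8991

m[1,4] = min over k∈[1,3] of m[1,k]+m[k+1,4]+p_{0}·p_k·p_{4}.
k=1: 0 + 5100 + 37·25·31 = 33775; k=2: 34225 + 3441 + 37·37·31 = 80105; k=3: 5550 + 0 + 37·3·31 = 8991.
Minimum: 8991 at k=3.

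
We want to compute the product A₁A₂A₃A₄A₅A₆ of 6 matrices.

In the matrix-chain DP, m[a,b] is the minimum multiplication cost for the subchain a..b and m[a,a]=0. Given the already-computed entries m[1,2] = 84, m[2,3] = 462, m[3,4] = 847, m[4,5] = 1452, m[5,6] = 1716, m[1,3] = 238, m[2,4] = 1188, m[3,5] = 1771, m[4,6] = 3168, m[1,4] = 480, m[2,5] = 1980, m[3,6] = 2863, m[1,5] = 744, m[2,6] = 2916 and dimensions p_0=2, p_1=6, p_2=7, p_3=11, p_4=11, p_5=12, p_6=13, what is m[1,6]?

m[1,6] = min over k∈[1,5] of m[1,k]+m[k+1,6]+p_{0}·p_k·p_{6}.
k=1: 0 + 2916 + 2·6·13 = 3072; k=2: 84 + 2863 + 2·7·13 = 3129; k=3: 238 + 3168 + 2·11·13 = 3692; k=4: 480 + 1716 + 2·11·13 = 2482; k=5: 744 + 0 + 2·12·13 = 1056.
Minimum: 1056 at k=5.

1056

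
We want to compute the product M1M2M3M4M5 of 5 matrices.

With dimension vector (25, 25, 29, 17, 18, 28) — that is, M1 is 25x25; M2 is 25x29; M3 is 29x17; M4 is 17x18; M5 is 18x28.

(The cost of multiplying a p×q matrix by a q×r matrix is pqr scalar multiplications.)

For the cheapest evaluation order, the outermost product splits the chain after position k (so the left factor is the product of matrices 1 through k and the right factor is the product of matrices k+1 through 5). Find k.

Adjacent pairs: M1M2 = 25·25·29 = 18125; M2M3 = 25·29·17 = 12325; M3M4 = 29·17·18 = 8874; M4M5 = 17·18·28 = 8568.
Length 3: M1..M3: k=1: 0+12325+25·25·17=22950; k=2: 18125+0+25·29·17=30450 → min 22950 | M2..M4: k=2: 0+8874+25·29·18=21924; k=3: 12325+0+25·17·18=19975 → min 19975 | M3..M5: k=3: 0+8568+29·17·28=22372; k=4: 8874+0+29·18·28=23490 → min 22372.
Length 4: M1..M4: k=1: 0+19975+25·25·18=31225; k=2: 18125+8874+25·29·18=40049; k=3: 22950+0+25·17·18=30600 → min 30600 | M2..M5: k=2: 0+22372+25·29·28=42672; k=3: 12325+8568+25·17·28=32793; k=4: 19975+0+25·18·28=32575 → min 32575.
Top-level splits: k=1: (M1..M1)·(M2..M5) → 0+32575+25·25·28 = 50075; k=2: (M1..M2)·(M3..M5) → 18125+22372+25·29·28 = 60797; k=3: (M1..M3)·(M4..M5) → 22950+8568+25·17·28 = 43418; k=4: (M1..M4)·(M5..M5) → 30600+0+25·18·28 = 43200.
Best split is after M4, i.e. k = 4.

4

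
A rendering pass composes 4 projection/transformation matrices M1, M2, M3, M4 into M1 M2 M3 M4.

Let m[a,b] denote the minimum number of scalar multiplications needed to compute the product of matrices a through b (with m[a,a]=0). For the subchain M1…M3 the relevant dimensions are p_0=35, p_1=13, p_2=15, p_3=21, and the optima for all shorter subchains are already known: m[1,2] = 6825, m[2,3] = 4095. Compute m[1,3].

m[1,3] = min over k∈[1,2] of m[1,k]+m[k+1,3]+p_{0}·p_k·p_{3}.
k=1: 0 + 4095 + 35·13·21 = 13650; k=2: 6825 + 0 + 35·15·21 = 17850.
Minimum: 13650 at k=1.

13650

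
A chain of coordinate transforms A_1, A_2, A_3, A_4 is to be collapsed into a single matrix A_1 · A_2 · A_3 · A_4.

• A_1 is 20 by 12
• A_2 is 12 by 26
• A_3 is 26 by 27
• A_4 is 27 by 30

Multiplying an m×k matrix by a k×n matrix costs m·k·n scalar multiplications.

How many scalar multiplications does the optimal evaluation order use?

25344

Adjacent pairs: A_1A_2 = 20·12·26 = 6240; A_2A_3 = 12·26·27 = 8424; A_3A_4 = 26·27·30 = 21060.
Length 3: A_1..A_3: k=1: 0+8424+20·12·27=14904; k=2: 6240+0+20·26·27=20280 → min 14904 | A_2..A_4: k=2: 0+21060+12·26·30=30420; k=3: 8424+0+12·27·30=18144 → min 18144.
Length 4: A_1..A_4: k=1: 0+18144+20·12·30=25344; k=2: 6240+21060+20·26·30=42900; k=3: 14904+0+20·27·30=31104 → min 25344.
Optimal order: (A_1 · ((A_2 · A_3) · A_4)) with cost 25344.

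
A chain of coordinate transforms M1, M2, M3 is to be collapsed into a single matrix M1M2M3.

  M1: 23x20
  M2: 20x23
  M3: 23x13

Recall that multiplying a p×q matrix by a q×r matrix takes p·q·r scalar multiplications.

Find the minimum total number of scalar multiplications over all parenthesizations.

11960

Order (M1(M2M3)): (M2M3): 20×23 by 23×13 → 20×13, cost 20·23·13 = 5980; (M1(M2M3)): 23×20 by 20×13 → 23×13, cost 23·20·13 = 5980; cumulative 11960. Total 11960.
Order ((M1M2)M3): (M1M2): 23×20 by 20×23 → 23×23, cost 23·20·23 = 10580; ((M1M2)M3): 23×23 by 23×13 → 23×13, cost 23·23·13 = 6877; cumulative 17457. Total 17457.
Minimum: 11960.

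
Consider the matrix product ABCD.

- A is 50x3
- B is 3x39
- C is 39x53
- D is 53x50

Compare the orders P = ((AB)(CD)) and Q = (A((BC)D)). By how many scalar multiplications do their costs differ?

Order P = ((AB)(CD)): (AB): 50×3 by 3×39 → 50×39, cost 50·3·39 = 5850; (CD): 39×53 by 53×50 → 39×50, cost 39·53·50 = 103350; ((AB)(CD)): 50×39 by 39×50 → 50×50, cost 50·39·50 = 97500; cumulative 206700. Total 206700.
Order Q = (A((BC)D)): (BC): 3×39 by 39×53 → 3×53, cost 3·39·53 = 6201; ((BC)D): 3×53 by 53×50 → 3×50, cost 3·53·50 = 7950; cumulative 14151; (A((BC)D)): 50×3 by 3×50 → 50×50, cost 50·3·50 = 7500; cumulative 21651. Total 21651.
Difference: |206700 − 21651| = 185049.

185049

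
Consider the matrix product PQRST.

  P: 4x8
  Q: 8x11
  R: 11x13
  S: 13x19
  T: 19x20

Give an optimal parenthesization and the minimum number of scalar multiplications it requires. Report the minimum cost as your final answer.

Adjacent pairs: PQ = 4·8·11 = 352; QR = 8·11·13 = 1144; RS = 11·13·19 = 2717; ST = 13·19·20 = 4940.
Length 3: P..R: k=1: 0+1144+4·8·13=1560; k=2: 352+0+4·11·13=924 → min 924 | Q..S: k=2: 0+2717+8·11·19=4389; k=3: 1144+0+8·13·19=3120 → min 3120 | R..T: k=3: 0+4940+11·13·20=7800; k=4: 2717+0+11·19·20=6897 → min 6897.
Length 4: P..S: k=1: 0+3120+4·8·19=3728; k=2: 352+2717+4·11·19=3905; k=3: 924+0+4·13·19=1912 → min 1912 | Q..T: k=2: 0+6897+8·11·20=8657; k=3: 1144+4940+8·13·20=8164; k=4: 3120+0+8·19·20=6160 → min 6160.
Length 5: P..T: k=1: 0+6160+4·8·20=6800; k=2: 352+6897+4·11·20=8129; k=3: 924+4940+4·13·20=6904; k=4: 1912+0+4·19·20=3432 → min 3432.
Optimal parenthesization: ((((PQ)R)S)T) with cost 3432.

3432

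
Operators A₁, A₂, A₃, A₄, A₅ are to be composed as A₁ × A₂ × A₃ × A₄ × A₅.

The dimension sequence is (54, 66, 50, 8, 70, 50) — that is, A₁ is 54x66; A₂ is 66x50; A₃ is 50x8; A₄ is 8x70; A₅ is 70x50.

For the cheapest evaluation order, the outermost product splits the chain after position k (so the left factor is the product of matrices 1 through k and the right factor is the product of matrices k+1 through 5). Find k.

3

Adjacent pairs: A₁A₂ = 54·66·50 = 178200; A₂A₃ = 66·50·8 = 26400; A₃A₄ = 50·8·70 = 28000; A₄A₅ = 8·70·50 = 28000.
Length 3: A₁..A₃: k=1: 0+26400+54·66·8=54912; k=2: 178200+0+54·50·8=199800 → min 54912 | A₂..A₄: k=2: 0+28000+66·50·70=259000; k=3: 26400+0+66·8·70=63360 → min 63360 | A₃..A₅: k=3: 0+28000+50·8·50=48000; k=4: 28000+0+50·70·50=203000 → min 48000.
Length 4: A₁..A₄: k=1: 0+63360+54·66·70=312840; k=2: 178200+28000+54·50·70=395200; k=3: 54912+0+54·8·70=85152 → min 85152 | A₂..A₅: k=2: 0+48000+66·50·50=213000; k=3: 26400+28000+66·8·50=80800; k=4: 63360+0+66·70·50=294360 → min 80800.
Top-level splits: k=1: (A₁..A₁)·(A₂..A₅) → 0+80800+54·66·50 = 259000; k=2: (A₁..A₂)·(A₃..A₅) → 178200+48000+54·50·50 = 361200; k=3: (A₁..A₃)·(A₄..A₅) → 54912+28000+54·8·50 = 104512; k=4: (A₁..A₄)·(A₅..A₅) → 85152+0+54·70·50 = 274152.
Best split is after A₃, i.e. k = 3.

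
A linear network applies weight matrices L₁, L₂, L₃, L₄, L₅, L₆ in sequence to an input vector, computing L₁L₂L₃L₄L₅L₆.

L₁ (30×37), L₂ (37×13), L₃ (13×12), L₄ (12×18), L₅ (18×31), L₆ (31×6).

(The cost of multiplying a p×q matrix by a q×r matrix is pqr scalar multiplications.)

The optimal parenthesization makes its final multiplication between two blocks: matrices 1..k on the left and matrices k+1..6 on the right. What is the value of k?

1

Adjacent pairs: L₁L₂ = 30·37·13 = 14430; L₂L₃ = 37·13·12 = 5772; L₃L₄ = 13·12·18 = 2808; L₄L₅ = 12·18·31 = 6696; L₅L₆ = 18·31·6 = 3348.
Length 3: L₁..L₃: k=1: 0+5772+30·37·12=19092; k=2: 14430+0+30·13·12=19110 → min 19092 | L₂..L₄: k=2: 0+2808+37·13·18=11466; k=3: 5772+0+37·12·18=13764 → min 11466 | L₃..L₅: k=3: 0+6696+13·12·31=11532; k=4: 2808+0+13·18·31=10062 → min 10062 | L₄..L₆: k=4: 0+3348+12·18·6=4644; k=5: 6696+0+12·31·6=8928 → min 4644.
Length 4: L₁..L₄: k=1: 0+11466+30·37·18=31446; k=2: 14430+2808+30·13·18=24258; k=3: 19092+0+30·12·18=25572 → min 24258 | L₂..L₅: k=2: 0+10062+37·13·31=24973; k=3: 5772+6696+37·12·31=26232; k=4: 11466+0+37·18·31=32112 → min 24973 | L₃..L₆: k=3: 0+4644+13·12·6=5580; k=4: 2808+3348+13·18·6=7560; k=5: 10062+0+13·31·6=12480 → min 5580.
Length 5: L₁..L₅: k=1: 0+24973+30·37·31=59383; k=2: 14430+10062+30·13·31=36582; k=3: 19092+6696+30·12·31=36948; k=4: 24258+0+30·18·31=40998 → min 36582 | L₂..L₆: k=2: 0+5580+37·13·6=8466; k=3: 5772+4644+37·12·6=13080; k=4: 11466+3348+37·18·6=18810; k=5: 24973+0+37·31·6=31855 → min 8466.
Top-level splits: k=1: (L₁..L₁)·(L₂..L₆) → 0+8466+30·37·6 = 15126; k=2: (L₁..L₂)·(L₃..L₆) → 14430+5580+30·13·6 = 22350; k=3: (L₁..L₃)·(L₄..L₆) → 19092+4644+30·12·6 = 25896; k=4: (L₁..L₄)·(L₅..L₆) → 24258+3348+30·18·6 = 30846; k=5: (L₁..L₅)·(L₆..L₆) → 36582+0+30·31·6 = 42162.
Best split is after L₁, i.e. k = 1.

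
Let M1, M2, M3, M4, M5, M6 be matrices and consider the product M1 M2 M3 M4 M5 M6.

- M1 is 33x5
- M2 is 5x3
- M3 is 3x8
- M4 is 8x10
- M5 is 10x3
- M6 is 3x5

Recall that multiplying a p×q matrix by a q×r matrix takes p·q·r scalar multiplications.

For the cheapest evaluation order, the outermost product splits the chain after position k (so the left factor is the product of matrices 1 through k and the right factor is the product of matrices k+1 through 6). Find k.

Adjacent pairs: M1M2 = 33·5·3 = 495; M2M3 = 5·3·8 = 120; M3M4 = 3·8·10 = 240; M4M5 = 8·10·3 = 240; M5M6 = 10·3·5 = 150.
Length 3: M1..M3: k=1: 0+120+33·5·8=1440; k=2: 495+0+33·3·8=1287 → min 1287 | M2..M4: k=2: 0+240+5·3·10=390; k=3: 120+0+5·8·10=520 → min 390 | M3..M5: k=3: 0+240+3·8·3=312; k=4: 240+0+3·10·3=330 → min 312 | M4..M6: k=4: 0+150+8·10·5=550; k=5: 240+0+8·3·5=360 → min 360.
Length 4: M1..M4: k=1: 0+390+33·5·10=2040; k=2: 495+240+33·3·10=1725; k=3: 1287+0+33·8·10=3927 → min 1725 | M2..M5: k=2: 0+312+5·3·3=357; k=3: 120+240+5·8·3=480; k=4: 390+0+5·10·3=540 → min 357 | M3..M6: k=3: 0+360+3·8·5=480; k=4: 240+150+3·10·5=540; k=5: 312+0+3·3·5=357 → min 357.
Length 5: M1..M5: k=1: 0+357+33·5·3=852; k=2: 495+312+33·3·3=1104; k=3: 1287+240+33·8·3=2319; k=4: 1725+0+33·10·3=2715 → min 852 | M2..M6: k=2: 0+357+5·3·5=432; k=3: 120+360+5·8·5=680; k=4: 390+150+5·10·5=790; k=5: 357+0+5·3·5=432 → min 432.
Top-level splits: k=1: (M1..M1)·(M2..M6) → 0+432+33·5·5 = 1257; k=2: (M1..M2)·(M3..M6) → 495+357+33·3·5 = 1347; k=3: (M1..M3)·(M4..M6) → 1287+360+33·8·5 = 2967; k=4: (M1..M4)·(M5..M6) → 1725+150+33·10·5 = 3525; k=5: (M1..M5)·(M6..M6) → 852+0+33·3·5 = 1347.
Best split is after M1, i.e. k = 1.

1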